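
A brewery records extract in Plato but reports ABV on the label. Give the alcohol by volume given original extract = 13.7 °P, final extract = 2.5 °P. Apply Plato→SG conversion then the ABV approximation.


SG = 259/(259 − P);  ABV = (OG − FG)·131.25
OG = 259/(259 − 13.7) = 1.0558
FG = 259/(259 − 2.5) = 1.0097
ABV = (1.0558 − 1.0097)·131.25

6.0511 % ABV


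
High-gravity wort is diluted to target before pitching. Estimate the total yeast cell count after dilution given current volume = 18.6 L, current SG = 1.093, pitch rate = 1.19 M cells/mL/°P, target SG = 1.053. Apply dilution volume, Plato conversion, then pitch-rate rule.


V_w = V·((SG_c−1)/(SG_t−1)−1);  °P = 259 − 259/SG_t;  cells = rate·(V+V_w)·°P
V_w = 18.6·((1.093−1)/(1.053−1)−1) = 14.0377
V_final = 18.6 + 14.0377 = 32.6377
°P = 259 − 259/1.053 = 13.0361
cells = 1.19·32.6377·13.0361

506.3074 billion cells


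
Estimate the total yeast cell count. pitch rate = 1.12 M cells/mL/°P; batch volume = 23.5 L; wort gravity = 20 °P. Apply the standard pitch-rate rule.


cells (billions) = rate · V_L · °P
cells = 1.12 · 23.5 · 20

526.4000 billion cells


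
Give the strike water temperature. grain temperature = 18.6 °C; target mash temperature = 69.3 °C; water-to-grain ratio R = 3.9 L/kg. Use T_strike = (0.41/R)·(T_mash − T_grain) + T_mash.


T_strike = (0.41/3.9)·(69.3 − 18.6) + 69.3

74.6300 °C


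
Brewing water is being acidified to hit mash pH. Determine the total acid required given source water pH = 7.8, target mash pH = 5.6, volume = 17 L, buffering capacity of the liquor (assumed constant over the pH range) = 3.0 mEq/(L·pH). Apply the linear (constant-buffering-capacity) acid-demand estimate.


acid = buffering capacity · (pH_source − pH_target) · V
acid = 3.0 · (7.8 − 5.6) · 17

112.2000 mEq


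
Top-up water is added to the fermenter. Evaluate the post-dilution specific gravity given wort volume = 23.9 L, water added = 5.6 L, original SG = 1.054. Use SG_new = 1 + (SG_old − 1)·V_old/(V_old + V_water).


pts = (1.054 − 1)·1000·23.9/(23.9 + 5.6) = 43.7492
SG_new = 1 + 43.7492/1000

1.0437


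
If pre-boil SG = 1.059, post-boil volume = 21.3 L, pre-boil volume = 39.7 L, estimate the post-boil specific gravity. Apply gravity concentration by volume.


SG_post = 1 + (SG_pre − 1)·V_pre/V_post
pts_pre = (1.059 − 1)·1000 = 59.0000
pts_post = 59.0000·39.7/21.3 = 109.9671
SG_post = 1 + 109.9671/1000

1.1100


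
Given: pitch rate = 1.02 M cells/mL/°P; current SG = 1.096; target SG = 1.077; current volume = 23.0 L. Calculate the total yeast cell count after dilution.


V_w = V·((SG_c−1)/(SG_t−1)−1);  °P = 259 − 259/SG_t;  cells = rate·(V+V_w)·°P
V_w = 23.0·((1.096−1)/(1.077−1)−1) = 5.6753
V_final = 23.0 + 5.6753 = 28.6753
°P = 259 − 259/1.077 = 18.5172
cells = 1.02·28.6753·18.5172

541.6058 billion cells


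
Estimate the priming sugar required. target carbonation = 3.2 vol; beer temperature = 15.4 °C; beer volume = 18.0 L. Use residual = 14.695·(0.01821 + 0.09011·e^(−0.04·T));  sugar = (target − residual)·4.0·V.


residual = 14.695·(0.01821 + 0.09011·e^(−0.04·15.4)) = 0.9828
sugar = (3.2 − 0.9828)·4.0·18.0

159.6399 g


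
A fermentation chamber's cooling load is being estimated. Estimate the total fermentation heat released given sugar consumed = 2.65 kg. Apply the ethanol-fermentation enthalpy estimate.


Q = m_sugar · 590 kJ/kg
Q = 2.65 · 590

1563.5000 kJ


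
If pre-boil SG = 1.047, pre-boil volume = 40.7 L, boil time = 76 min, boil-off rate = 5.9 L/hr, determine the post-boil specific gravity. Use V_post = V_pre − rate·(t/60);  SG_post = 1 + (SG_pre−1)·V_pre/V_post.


V_post = 40.7 − 5.9·(76/60) = 33.2267
SG_post = 1 + (1.047 − 1)·40.7/33.2267

1.0576


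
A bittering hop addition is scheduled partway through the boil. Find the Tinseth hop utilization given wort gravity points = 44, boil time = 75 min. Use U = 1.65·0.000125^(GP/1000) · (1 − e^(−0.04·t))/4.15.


bigness = 1.65·0.000125^(44/1000) = 1.1111
boil_factor = (1 − e^(−0.04·75))/4.15 = 0.2290
U = 1.1111 · 0.2290

0.2544


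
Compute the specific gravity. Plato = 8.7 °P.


SG = 259/(259 − P)
SG = 259/(259 − 8.7)

1.0348


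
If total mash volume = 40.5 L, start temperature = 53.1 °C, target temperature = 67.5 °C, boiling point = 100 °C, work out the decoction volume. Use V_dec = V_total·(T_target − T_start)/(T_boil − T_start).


V_dec = 40.5·(67.5 − 53.1)/(100 − 53.1)

12.4350 L


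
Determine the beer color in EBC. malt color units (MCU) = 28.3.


SRM = 1.4922·MCU^0.6859;  EBC = SRM·1.97
SRM = 1.4922·28.3^0.6859 = 14.7777
EBC = 14.7777·1.97

29.1121 EBC


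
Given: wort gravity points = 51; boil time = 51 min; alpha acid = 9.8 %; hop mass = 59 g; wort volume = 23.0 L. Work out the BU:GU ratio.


U = 1.65·0.000125^(GP/1000)·(1−e^(−0.04t))/4.15;  IBU = (α/100)·m·U·1000/V;  BU:GU = IBU/GP
U = 1.65·0.000125^(51/1000)·(1−e^(−0.04·51))/4.15 = 0.2187
IBU = (9.8/100)·59·0.2187·1000/23.0 = 54.9836
BU:GU = 54.9836/51

1.0781


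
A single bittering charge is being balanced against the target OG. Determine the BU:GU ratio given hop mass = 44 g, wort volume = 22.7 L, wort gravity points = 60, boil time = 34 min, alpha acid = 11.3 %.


U = 1.65·0.000125^(GP/1000)·(1−e^(−0.04t))/4.15;  IBU = (α/100)·m·U·1000/V;  BU:GU = IBU/GP
U = 1.65·0.000125^(60/1000)·(1−e^(−0.04·34))/4.15 = 0.1724
IBU = (11.3/100)·44·0.1724·1000/22.7 = 37.7522
BU:GU = 37.7522/60

0.6292


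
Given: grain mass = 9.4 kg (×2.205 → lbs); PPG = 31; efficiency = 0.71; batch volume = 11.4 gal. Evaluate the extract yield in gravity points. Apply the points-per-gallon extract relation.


points = lbs × PPG × eff / vol
lbs = 9.4 × 2.205 = 20.7270
points = 20.7270 × 31 × 0.71 / 11.4

40.0177 points


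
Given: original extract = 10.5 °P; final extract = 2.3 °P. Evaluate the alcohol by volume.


SG = 259/(259 − P);  ABV = (OG − FG)·131.25
OG = 259/(259 − 10.5) = 1.0423
FG = 259/(259 − 2.3) = 1.0090
ABV = (1.0423 − 1.0090)·131.25

4.3698 % ABV


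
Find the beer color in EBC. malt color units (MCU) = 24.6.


SRM = 1.4922·MCU^0.6859;  EBC = SRM·1.97
SRM = 1.4922·24.6^0.6859 = 13.4236
EBC = 13.4236·1.97

26.4445 EBC


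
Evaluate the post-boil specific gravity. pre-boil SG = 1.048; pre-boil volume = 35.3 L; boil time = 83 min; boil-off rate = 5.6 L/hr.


V_post = V_pre − rate·(t/60);  SG_post = 1 + (SG_pre−1)·V_pre/V_post
V_post = 35.3 − 5.6·(83/60) = 27.5533
SG_post = 1 + (1.048 − 1)·35.3/27.5533

1.0615


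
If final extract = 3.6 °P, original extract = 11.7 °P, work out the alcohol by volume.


SG = 259/(259 − P);  ABV = (OG − FG)·131.25
OG = 259/(259 − 11.7) = 1.0473
FG = 259/(259 − 3.6) = 1.0141
ABV = (1.0473 − 1.0141)·131.25

4.3595 % ABV


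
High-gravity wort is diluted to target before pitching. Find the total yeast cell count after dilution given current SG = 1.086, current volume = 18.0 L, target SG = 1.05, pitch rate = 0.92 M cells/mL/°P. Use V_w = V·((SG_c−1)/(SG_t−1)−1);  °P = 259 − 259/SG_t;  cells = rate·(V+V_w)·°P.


V_w = 18.0·((1.086−1)/(1.05−1)−1) = 12.9600
V_final = 18.0 + 12.9600 = 30.9600
°P = 259 − 259/1.05 = 12.3333
cells = 0.92·30.9600·12.3333

351.2928 billion cells


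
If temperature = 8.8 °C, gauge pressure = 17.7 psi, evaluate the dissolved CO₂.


vols = (P + 14.695)·(0.01821 + 0.09011·e^(−0.04·T))
vols = (17.7 + 14.695)·(0.01821 + 0.09011·e^(−0.04·8.8))

2.6429 volumes


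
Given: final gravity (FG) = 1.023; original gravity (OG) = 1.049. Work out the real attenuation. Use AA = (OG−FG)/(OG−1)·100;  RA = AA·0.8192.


AA = (1.049 − 1.023)/(1.049 − 1)·100 = 53.0612
RA = 53.0612·0.8192

43.4678 %


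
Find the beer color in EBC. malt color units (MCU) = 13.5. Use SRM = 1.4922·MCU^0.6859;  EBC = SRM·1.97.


SRM = 1.4922·13.5^0.6859 = 8.8945
EBC = 8.8945·1.97

17.5222 EBC


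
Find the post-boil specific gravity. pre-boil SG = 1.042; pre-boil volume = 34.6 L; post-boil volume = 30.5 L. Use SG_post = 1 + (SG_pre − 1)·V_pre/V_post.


pts_pre = (1.042 − 1)·1000 = 42.0000
pts_post = 42.0000·34.6/30.5 = 47.6459
SG_post = 1 + 47.6459/1000

1.0476


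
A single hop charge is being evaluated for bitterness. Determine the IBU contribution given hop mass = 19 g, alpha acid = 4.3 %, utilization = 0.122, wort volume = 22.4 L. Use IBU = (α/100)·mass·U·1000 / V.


IBU = (4.3/100)·19·0.122·1000 / 22.4

4.4497 IBU


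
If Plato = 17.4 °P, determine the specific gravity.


SG = 259/(259 − P)
SG = 259/(259 − 17.4)

1.0720


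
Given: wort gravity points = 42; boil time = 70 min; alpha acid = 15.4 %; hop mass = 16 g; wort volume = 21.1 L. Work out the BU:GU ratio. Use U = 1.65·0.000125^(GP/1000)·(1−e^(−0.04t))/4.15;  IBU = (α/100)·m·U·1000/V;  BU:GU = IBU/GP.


U = 1.65·0.000125^(42/1000)·(1−e^(−0.04·70))/4.15 = 0.2560
IBU = (15.4/100)·16·0.2560·1000/21.1 = 29.8963
BU:GU = 29.8963/42

0.7118


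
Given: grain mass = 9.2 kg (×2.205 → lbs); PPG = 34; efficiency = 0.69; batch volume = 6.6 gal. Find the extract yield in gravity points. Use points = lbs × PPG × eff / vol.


lbs = 9.2 × 2.205 = 20.2860
points = 20.2860 × 34 × 0.69 / 6.6

72.1075 points


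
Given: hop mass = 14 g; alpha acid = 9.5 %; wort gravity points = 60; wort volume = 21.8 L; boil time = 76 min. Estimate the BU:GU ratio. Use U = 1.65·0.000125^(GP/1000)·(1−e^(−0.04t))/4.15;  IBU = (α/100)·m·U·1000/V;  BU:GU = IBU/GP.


U = 1.65·0.000125^(60/1000)·(1−e^(−0.04·76))/4.15 = 0.2208
IBU = (9.5/100)·14·0.2208·1000/21.8 = 13.4697
BU:GU = 13.4697/60

0.2245


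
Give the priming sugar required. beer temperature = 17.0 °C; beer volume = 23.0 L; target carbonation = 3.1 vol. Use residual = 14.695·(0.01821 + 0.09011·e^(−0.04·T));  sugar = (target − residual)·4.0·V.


residual = 14.695·(0.01821 + 0.09011·e^(−0.04·17.0)) = 0.9384
sugar = (3.1 − 0.9384)·4.0·23.0

198.8634 g


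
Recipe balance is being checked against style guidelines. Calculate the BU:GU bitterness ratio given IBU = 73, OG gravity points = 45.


BU:GU = IBU / OG_points
BU:GU = 73 / 45

1.6222


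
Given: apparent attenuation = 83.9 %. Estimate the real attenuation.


RA = AA · 0.8192
RA = 83.9 · 0.8192

68.7309 %


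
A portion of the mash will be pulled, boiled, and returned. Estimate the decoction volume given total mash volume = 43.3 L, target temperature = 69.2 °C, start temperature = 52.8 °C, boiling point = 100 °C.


V_dec = V_total·(T_target − T_start)/(T_boil − T_start)
V_dec = 43.3·(69.2 − 52.8)/(100 − 52.8)

15.0449 L


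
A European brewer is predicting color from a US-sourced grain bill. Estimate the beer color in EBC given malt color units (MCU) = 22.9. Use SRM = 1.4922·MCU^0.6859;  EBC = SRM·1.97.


SRM = 1.4922·22.9^0.6859 = 12.7802
EBC = 12.7802·1.97

25.1770 EBC


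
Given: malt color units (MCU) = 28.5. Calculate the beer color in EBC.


SRM = 1.4922·MCU^0.6859;  EBC = SRM·1.97
SRM = 1.4922·28.5^0.6859 = 14.8493
EBC = 14.8493·1.97

29.2531 EBC


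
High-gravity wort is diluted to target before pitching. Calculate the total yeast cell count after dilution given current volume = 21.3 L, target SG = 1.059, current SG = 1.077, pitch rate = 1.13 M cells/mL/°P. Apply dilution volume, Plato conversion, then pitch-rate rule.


V_w = V·((SG_c−1)/(SG_t−1)−1);  °P = 259 − 259/SG_t;  cells = rate·(V+V_w)·°P
V_w = 21.3·((1.077−1)/(1.059−1)−1) = 6.4983
V_final = 21.3 + 6.4983 = 27.7983
°P = 259 − 259/1.059 = 14.4297
cells = 1.13·27.7983·14.4297

453.2654 billion cells


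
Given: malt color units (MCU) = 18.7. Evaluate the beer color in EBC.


SRM = 1.4922·MCU^0.6859;  EBC = SRM·1.97
SRM = 1.4922·18.7^0.6859 = 11.1220
EBC = 11.1220·1.97

21.9104 EBC


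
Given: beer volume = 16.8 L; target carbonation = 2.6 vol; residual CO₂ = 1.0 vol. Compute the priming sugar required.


sugar = (target − residual)·4.0·V
sugar = (2.6 − 1.0)·4.0·16.8

107.5200 g


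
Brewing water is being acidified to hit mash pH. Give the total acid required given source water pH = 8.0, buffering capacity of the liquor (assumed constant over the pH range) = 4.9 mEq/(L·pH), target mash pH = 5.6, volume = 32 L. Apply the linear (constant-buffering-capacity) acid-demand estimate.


acid = buffering capacity · (pH_source − pH_target) · V
acid = 4.9 · (8.0 − 5.6) · 32

376.3200 mEq


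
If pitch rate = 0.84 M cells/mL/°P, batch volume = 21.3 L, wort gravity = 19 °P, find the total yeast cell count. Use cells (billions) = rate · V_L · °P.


cells = 0.84 · 21.3 · 19

339.9480 billion cells


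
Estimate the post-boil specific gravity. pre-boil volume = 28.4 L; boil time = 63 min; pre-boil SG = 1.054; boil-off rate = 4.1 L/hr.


V_post = V_pre − rate·(t/60);  SG_post = 1 + (SG_pre−1)·V_pre/V_post
V_post = 28.4 − 4.1·(63/60) = 24.0950
SG_post = 1 + (1.054 − 1)·28.4/24.0950

1.0636


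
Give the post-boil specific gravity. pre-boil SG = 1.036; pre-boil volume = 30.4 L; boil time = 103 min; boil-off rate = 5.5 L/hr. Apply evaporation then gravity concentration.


V_post = V_pre − rate·(t/60);  SG_post = 1 + (SG_pre−1)·V_pre/V_post
V_post = 30.4 − 5.5·(103/60) = 20.9583
SG_post = 1 + (1.036 − 1)·30.4/20.9583

1.0522


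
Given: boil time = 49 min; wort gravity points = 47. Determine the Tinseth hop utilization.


U = 1.65·0.000125^(GP/1000) · (1 − e^(−0.04·t))/4.15
bigness = 1.65·0.000125^(47/1000) = 1.0815
boil_factor = (1 − e^(−0.04·49))/4.15 = 0.2070
U = 1.0815 · 0.2070

0.2239


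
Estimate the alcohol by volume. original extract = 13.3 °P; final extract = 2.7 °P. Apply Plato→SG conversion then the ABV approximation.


SG = 259/(259 − P);  ABV = (OG − FG)·131.25
OG = 259/(259 − 13.3) = 1.0541
FG = 259/(259 − 2.7) = 1.0105
ABV = (1.0541 − 1.0105)·131.25

5.7220 % ABV


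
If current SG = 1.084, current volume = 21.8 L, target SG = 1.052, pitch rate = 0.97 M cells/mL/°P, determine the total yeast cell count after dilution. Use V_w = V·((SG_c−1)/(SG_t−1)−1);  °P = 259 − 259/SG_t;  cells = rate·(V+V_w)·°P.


V_w = 21.8·((1.084−1)/(1.052−1)−1) = 13.4154
V_final = 21.8 + 13.4154 = 35.2154
°P = 259 − 259/1.052 = 12.8023
cells = 0.97·35.2154·12.8023

437.3121 billion cells


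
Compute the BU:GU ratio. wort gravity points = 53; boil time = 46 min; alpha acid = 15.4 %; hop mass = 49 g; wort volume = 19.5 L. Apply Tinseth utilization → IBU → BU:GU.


U = 1.65·0.000125^(GP/1000)·(1−e^(−0.04t))/4.15;  IBU = (α/100)·m·U·1000/V;  BU:GU = IBU/GP
U = 1.65·0.000125^(53/1000)·(1−e^(−0.04·46))/4.15 = 0.2077
IBU = (15.4/100)·49·0.2077·1000/19.5 = 80.3794
BU:GU = 80.3794/53

1.5166


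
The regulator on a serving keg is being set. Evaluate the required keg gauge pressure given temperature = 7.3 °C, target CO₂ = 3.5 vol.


psi = vols/(0.01821 + 0.09011·e^(−0.04·T)) − 14.695
psi = 3.5/(0.01821 + 0.09011·e^(−0.04·7.3)) − 14.695

26.2400 psi


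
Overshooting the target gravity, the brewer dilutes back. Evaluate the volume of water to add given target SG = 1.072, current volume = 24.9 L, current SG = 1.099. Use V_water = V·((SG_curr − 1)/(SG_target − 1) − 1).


V_water = 24.9·((1.099 − 1)/(1.072 − 1) − 1)

9.3375 L


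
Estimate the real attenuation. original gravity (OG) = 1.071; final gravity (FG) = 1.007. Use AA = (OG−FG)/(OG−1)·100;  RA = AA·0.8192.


AA = (1.071 − 1.007)/(1.071 − 1)·100 = 90.1408
RA = 90.1408·0.8192

73.8434 %


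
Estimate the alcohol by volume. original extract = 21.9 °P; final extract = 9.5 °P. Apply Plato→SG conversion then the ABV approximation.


SG = 259/(259 − P);  ABV = (OG − FG)·131.25
OG = 259/(259 − 21.9) = 1.0924
FG = 259/(259 − 9.5) = 1.0381
ABV = (1.0924 − 1.0381)·131.25

7.1256 % ABV


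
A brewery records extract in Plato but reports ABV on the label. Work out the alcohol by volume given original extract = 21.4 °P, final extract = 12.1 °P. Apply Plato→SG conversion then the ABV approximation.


SG = 259/(259 − P);  ABV = (OG − FG)·131.25
OG = 259/(259 − 21.4) = 1.0901
FG = 259/(259 − 12.1) = 1.0490
ABV = (1.0901 − 1.0490)·131.25

5.3891 % ABV


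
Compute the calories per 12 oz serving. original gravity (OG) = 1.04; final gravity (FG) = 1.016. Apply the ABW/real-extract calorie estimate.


ABW = (OG−FG)·131.25·0.79/FG;  °P = 259 − 259/SG (for OG→OE and FG→AE);  RE = 0.1808·OE + 0.8192·AE;  Cal = (6.9·ABW + 4·(RE−0.1))·FG·3.55
ABW = (1.04 − 1.016)·131.25·0.79/1.016 = 2.4493
OE = 259 − 259/1.04 = 9.9615 °P
AE = 259 − 259/1.016 = 4.0787 °P
RE = 0.1808·9.9615 + 0.8192·4.0787 = 5.1424 °P
Cal = (6.9·2.4493 + 4·(5.1424−0.1))·1.016·3.55

133.7028 kcal


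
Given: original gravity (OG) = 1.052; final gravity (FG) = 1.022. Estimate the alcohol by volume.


ABV = (OG − FG) · 131.25
ABV = (1.052 − 1.022) · 131.25

3.9375 % ABV


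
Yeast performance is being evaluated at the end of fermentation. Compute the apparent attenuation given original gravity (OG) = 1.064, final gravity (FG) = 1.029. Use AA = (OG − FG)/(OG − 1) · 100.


AA = (1.064 − 1.029)/(1.064 − 1) · 100

54.6875 %


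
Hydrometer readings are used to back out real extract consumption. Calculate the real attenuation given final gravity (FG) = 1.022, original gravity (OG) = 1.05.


AA = (OG−FG)/(OG−1)·100;  RA = AA·0.8192
AA = (1.05 − 1.022)/(1.05 − 1)·100 = 56.0000
RA = 56.0000·0.8192

45.8752 %


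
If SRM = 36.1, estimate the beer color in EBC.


EBC = SRM · 1.97
EBC = 36.1 · 1.97

71.1170 EBC


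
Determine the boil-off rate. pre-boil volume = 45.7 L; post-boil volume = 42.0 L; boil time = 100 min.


rate = (V_pre − V_post) / (t_min/60)
rate = (45.7 − 42.0) / (100/60)

2.2200 L/hr


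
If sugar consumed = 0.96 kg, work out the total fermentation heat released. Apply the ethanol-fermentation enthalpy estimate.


Q = m_sugar · 590 kJ/kg
Q = 0.96 · 590

566.4000 kJ


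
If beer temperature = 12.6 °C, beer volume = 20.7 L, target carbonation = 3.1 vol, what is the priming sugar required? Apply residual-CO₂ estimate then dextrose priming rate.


residual = 14.695·(0.01821 + 0.09011·e^(−0.04·T));  sugar = (target − residual)·4.0·V
residual = 14.695·(0.01821 + 0.09011·e^(−0.04·12.6)) = 1.0675
sugar = (3.1 − 1.0675)·4.0·20.7

168.2879 g


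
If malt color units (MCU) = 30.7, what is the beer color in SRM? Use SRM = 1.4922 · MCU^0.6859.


SRM = 1.4922 · 30.7^0.6859

15.6263 SRM


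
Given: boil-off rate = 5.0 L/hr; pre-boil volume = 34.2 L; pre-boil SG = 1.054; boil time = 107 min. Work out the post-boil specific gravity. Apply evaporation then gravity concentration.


V_post = V_pre − rate·(t/60);  SG_post = 1 + (SG_pre−1)·V_pre/V_post
V_post = 34.2 − 5.0·(107/60) = 25.2833
SG_post = 1 + (1.054 − 1)·34.2/25.2833

1.0730


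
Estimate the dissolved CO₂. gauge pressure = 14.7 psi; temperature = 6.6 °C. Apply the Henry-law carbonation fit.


vols = (P + 14.695)·(0.01821 + 0.09011·e^(−0.04·T))
vols = (14.7 + 14.695)·(0.01821 + 0.09011·e^(−0.04·6.6))

2.5695 volumes


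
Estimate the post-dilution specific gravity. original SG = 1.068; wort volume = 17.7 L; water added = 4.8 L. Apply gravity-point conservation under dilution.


SG_new = 1 + (SG_old − 1)·V_old/(V_old + V_water)
pts = (1.068 − 1)·1000·17.7/(17.7 + 4.8) = 53.4933
SG_new = 1 + 53.4933/1000

1.0535


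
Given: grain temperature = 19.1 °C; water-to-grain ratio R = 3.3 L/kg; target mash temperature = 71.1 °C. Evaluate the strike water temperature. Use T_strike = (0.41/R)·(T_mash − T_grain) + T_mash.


T_strike = (0.41/3.3)·(71.1 − 19.1) + 71.1

77.5606 °C


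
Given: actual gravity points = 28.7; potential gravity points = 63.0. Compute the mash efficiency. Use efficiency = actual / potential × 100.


efficiency = 28.7 / 63.0 × 100

45.5556 %


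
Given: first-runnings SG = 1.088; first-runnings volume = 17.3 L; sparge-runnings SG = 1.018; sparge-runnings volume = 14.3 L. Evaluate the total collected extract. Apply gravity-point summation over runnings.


total = Σ (SG_i − 1)·1000·V_i
first = (1.088 − 1)·1000·17.3 = 1522.4000
sparge = (1.018 − 1)·1000·14.3 = 257.4000
total = 1522.4000 + 257.4000

1779.8000 gravity·L


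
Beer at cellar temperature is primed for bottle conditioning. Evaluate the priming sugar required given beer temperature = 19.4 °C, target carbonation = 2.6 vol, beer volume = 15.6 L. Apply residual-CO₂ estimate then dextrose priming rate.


residual = 14.695·(0.01821 + 0.09011·e^(−0.04·T));  sugar = (target − residual)·4.0·V
residual = 14.695·(0.01821 + 0.09011·e^(−0.04·19.4)) = 0.8770
sugar = (2.6 − 0.8770)·4.0·15.6

107.5130 g


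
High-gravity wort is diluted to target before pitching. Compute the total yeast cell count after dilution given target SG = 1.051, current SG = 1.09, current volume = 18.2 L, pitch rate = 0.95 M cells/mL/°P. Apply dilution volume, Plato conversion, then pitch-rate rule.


V_w = V·((SG_c−1)/(SG_t−1)−1);  °P = 259 − 259/SG_t;  cells = rate·(V+V_w)·°P
V_w = 18.2·((1.09−1)/(1.051−1)−1) = 13.9176
V_final = 18.2 + 13.9176 = 32.1176
°P = 259 − 259/1.051 = 12.5680
cells = 0.95·32.1176·12.5680

383.4728 billion cells


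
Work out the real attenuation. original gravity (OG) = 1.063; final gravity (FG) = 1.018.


AA = (OG−FG)/(OG−1)·100;  RA = AA·0.8192
AA = (1.063 − 1.018)/(1.063 − 1)·100 = 71.4286
RA = 71.4286·0.8192

58.5143 %


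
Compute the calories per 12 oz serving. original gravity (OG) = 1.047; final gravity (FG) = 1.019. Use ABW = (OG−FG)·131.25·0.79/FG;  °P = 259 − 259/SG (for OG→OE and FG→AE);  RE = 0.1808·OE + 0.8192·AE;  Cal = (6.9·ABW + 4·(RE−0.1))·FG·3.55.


ABW = (1.047 − 1.019)·131.25·0.79/1.019 = 2.8491
OE = 259 − 259/1.047 = 11.6266 °P
AE = 259 − 259/1.019 = 4.8292 °P
RE = 0.1808·11.6266 + 0.8192·4.8292 = 6.0582 °P
Cal = (6.9·2.8491 + 4·(6.0582−0.1))·1.019·3.55

157.3290 kcal


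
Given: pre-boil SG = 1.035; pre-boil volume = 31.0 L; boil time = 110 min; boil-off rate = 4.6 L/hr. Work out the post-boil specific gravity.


V_post = V_pre − rate·(t/60);  SG_post = 1 + (SG_pre−1)·V_pre/V_post
V_post = 31.0 − 4.6·(110/60) = 22.5667
SG_post = 1 + (1.035 − 1)·31.0/22.5667

1.0481


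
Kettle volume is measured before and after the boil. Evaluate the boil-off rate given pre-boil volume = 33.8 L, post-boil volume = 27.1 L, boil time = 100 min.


rate = (V_pre − V_post) / (t_min/60)
rate = (33.8 − 27.1) / (100/60)

4.0200 L/hr


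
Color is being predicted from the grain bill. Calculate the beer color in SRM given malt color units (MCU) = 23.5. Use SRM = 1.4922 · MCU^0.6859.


SRM = 1.4922 · 23.5^0.6859

13.0090 SRM


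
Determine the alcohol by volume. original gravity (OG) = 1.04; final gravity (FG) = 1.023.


ABV = (OG − FG) · 131.25
ABV = (1.04 − 1.023) · 131.25

2.2313 % ABV


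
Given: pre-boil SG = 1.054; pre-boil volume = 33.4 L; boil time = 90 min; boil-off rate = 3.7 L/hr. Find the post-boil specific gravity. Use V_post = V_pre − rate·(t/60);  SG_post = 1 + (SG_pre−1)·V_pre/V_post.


V_post = 33.4 − 3.7·(90/60) = 27.8500
SG_post = 1 + (1.054 − 1)·33.4/27.8500

1.0648


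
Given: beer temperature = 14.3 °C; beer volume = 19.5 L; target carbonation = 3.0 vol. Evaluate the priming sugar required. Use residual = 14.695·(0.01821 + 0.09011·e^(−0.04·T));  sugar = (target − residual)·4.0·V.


residual = 14.695·(0.01821 + 0.09011·e^(−0.04·14.3)) = 1.0149
sugar = (3.0 − 1.0149)·4.0·19.5

154.8339 g


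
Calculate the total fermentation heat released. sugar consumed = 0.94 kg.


Q = m_sugar · 590 kJ/kg
Q = 0.94 · 590

554.6000 kJ


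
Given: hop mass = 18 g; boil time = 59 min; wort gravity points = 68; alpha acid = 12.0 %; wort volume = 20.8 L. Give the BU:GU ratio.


U = 1.65·0.000125^(GP/1000)·(1−e^(−0.04t))/4.15;  IBU = (α/100)·m·U·1000/V;  BU:GU = IBU/GP
U = 1.65·0.000125^(68/1000)·(1−e^(−0.04·59))/4.15 = 0.1954
IBU = (12.0/100)·18·0.1954·1000/20.8 = 20.2928
BU:GU = 20.2928/68

0.2984


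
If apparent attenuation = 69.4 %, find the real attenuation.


RA = AA · 0.8192
RA = 69.4 · 0.8192

56.8525 %


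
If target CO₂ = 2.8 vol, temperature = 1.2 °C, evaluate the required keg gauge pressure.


psi = vols/(0.01821 + 0.09011·e^(−0.04·T)) − 14.695
psi = 2.8/(0.01821 + 0.09011·e^(−0.04·1.2)) − 14.695

12.2030 psi


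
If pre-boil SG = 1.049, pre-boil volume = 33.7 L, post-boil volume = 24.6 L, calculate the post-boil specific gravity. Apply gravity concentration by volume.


SG_post = 1 + (SG_pre − 1)·V_pre/V_post
pts_pre = (1.049 − 1)·1000 = 49.0000
pts_post = 49.0000·33.7/24.6 = 67.1260
SG_post = 1 + 67.1260/1000

1.0671


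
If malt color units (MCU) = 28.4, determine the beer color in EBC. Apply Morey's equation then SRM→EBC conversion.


SRM = 1.4922·MCU^0.6859;  EBC = SRM·1.97
SRM = 1.4922·28.4^0.6859 = 14.8135
EBC = 14.8135·1.97

29.1826 EBC


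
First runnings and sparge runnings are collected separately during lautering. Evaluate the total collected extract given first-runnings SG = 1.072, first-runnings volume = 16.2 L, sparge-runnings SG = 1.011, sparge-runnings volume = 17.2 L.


total = Σ (SG_i − 1)·1000·V_i
first = (1.072 − 1)·1000·16.2 = 1166.4000
sparge = (1.011 − 1)·1000·17.2 = 189.2000
total = 1166.4000 + 189.2000

1355.6000 gravity·L


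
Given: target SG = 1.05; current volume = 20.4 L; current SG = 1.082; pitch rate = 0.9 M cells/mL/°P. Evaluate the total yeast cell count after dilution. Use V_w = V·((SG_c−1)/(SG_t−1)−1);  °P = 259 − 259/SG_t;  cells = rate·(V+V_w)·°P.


V_w = 20.4·((1.082−1)/(1.05−1)−1) = 13.0560
V_final = 20.4 + 13.0560 = 33.4560
°P = 259 − 259/1.05 = 12.3333
cells = 0.9·33.4560·12.3333

371.3616 billion cells


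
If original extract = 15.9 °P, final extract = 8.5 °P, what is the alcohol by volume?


SG = 259/(259 − P);  ABV = (OG − FG)·131.25
OG = 259/(259 − 15.9) = 1.0654
FG = 259/(259 − 8.5) = 1.0339
ABV = (1.0654 − 1.0339)·131.25

4.1308 % ABV


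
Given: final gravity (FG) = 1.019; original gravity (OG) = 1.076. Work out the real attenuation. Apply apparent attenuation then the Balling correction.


AA = (OG−FG)/(OG−1)·100;  RA = AA·0.8192
AA = (1.076 − 1.019)/(1.076 − 1)·100 = 75.0000
RA = 75.0000·0.8192

61.4400 %


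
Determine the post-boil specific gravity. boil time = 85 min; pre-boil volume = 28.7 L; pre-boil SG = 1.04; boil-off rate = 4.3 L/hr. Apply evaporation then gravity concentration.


V_post = V_pre − rate·(t/60);  SG_post = 1 + (SG_pre−1)·V_pre/V_post
V_post = 28.7 − 4.3·(85/60) = 22.6083
SG_post = 1 + (1.04 − 1)·28.7/22.6083

1.0508


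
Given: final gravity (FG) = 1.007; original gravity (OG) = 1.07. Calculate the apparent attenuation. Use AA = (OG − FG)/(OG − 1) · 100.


AA = (1.07 − 1.007)/(1.07 − 1) · 100

90.0000 %


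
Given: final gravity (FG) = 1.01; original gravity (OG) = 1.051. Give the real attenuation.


AA = (OG−FG)/(OG−1)·100;  RA = AA·0.8192
AA = (1.051 − 1.01)/(1.051 − 1)·100 = 80.3922
RA = 80.3922·0.8192

65.8573 %


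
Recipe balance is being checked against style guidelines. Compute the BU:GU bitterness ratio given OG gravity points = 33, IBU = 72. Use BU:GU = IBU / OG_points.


BU:GU = 72 / 33

2.1818


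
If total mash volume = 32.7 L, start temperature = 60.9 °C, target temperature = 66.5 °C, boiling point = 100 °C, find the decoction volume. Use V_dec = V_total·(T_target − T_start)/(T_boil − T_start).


V_dec = 32.7·(66.5 − 60.9)/(100 − 60.9)

4.6834 L


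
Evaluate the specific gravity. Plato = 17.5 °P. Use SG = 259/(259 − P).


SG = 259/(259 − 17.5)

1.0725


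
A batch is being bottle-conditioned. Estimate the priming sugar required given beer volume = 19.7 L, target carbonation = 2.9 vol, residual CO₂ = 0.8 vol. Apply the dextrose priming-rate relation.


sugar = (target − residual)·4.0·V
sugar = (2.9 − 0.8)·4.0·19.7

165.4800 g


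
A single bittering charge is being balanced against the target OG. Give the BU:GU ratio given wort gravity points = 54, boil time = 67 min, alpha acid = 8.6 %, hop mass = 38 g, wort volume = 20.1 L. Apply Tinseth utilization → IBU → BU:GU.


U = 1.65·0.000125^(GP/1000)·(1−e^(−0.04t))/4.15;  IBU = (α/100)·m·U·1000/V;  BU:GU = IBU/GP
U = 1.65·0.000125^(54/1000)·(1−e^(−0.04·67))/4.15 = 0.2279
IBU = (8.6/100)·38·0.2279·1000/20.1 = 37.0603
BU:GU = 37.0603/54

0.6863


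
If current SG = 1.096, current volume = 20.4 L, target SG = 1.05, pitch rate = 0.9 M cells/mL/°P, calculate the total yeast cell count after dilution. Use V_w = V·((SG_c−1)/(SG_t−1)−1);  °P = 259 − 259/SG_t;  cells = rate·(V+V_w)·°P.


V_w = 20.4·((1.096−1)/(1.05−1)−1) = 18.7680
V_final = 20.4 + 18.7680 = 39.1680
°P = 259 − 259/1.05 = 12.3333
cells = 0.9·39.1680·12.3333

434.7648 billion cells


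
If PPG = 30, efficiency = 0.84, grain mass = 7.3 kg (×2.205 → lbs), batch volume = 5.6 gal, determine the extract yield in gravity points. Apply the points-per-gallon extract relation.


points = lbs × PPG × eff / vol
lbs = 7.3 × 2.205 = 16.0965
points = 16.0965 × 30 × 0.84 / 5.6

72.4342 points


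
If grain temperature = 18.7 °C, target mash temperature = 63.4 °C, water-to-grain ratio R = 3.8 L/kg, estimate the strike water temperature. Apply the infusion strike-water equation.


T_strike = (0.41/R)·(T_mash − T_grain) + T_mash
T_strike = (0.41/3.8)·(63.4 − 18.7) + 63.4

68.2229 °C


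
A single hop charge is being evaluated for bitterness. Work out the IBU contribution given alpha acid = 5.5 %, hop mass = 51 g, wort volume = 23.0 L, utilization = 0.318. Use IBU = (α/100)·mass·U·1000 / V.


IBU = (5.5/100)·51·0.318·1000 / 23.0

38.7822 IBU


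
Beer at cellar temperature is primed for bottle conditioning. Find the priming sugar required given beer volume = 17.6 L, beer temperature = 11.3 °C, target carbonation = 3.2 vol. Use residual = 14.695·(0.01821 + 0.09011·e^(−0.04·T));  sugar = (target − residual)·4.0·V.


residual = 14.695·(0.01821 + 0.09011·e^(−0.04·11.3)) = 1.1102
sugar = (3.2 − 1.1102)·4.0·17.6

147.1195 g


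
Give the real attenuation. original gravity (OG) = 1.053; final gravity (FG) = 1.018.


AA = (OG−FG)/(OG−1)·100;  RA = AA·0.8192
AA = (1.053 − 1.018)/(1.053 − 1)·100 = 66.0377
RA = 66.0377·0.8192

54.0981 %


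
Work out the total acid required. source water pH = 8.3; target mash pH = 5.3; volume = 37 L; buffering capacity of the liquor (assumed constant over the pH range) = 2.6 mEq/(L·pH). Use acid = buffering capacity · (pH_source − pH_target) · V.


acid = 2.6 · (8.3 − 5.3) · 37

288.6000 mEq


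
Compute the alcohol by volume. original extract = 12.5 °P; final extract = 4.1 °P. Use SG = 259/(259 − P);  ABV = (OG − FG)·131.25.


OG = 259/(259 − 12.5) = 1.0507
FG = 259/(259 − 4.1) = 1.0161
ABV = (1.0507 − 1.0161)·131.25

4.5446 % ABV


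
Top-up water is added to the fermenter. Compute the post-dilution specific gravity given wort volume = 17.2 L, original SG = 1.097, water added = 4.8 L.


SG_new = 1 + (SG_old − 1)·V_old/(V_old + V_water)
pts = (1.097 − 1)·1000·17.2/(17.2 + 4.8) = 75.8364
SG_new = 1 + 75.8364/1000

1.0758


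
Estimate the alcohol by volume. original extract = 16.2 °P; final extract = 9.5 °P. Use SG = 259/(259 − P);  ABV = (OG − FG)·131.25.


OG = 259/(259 − 16.2) = 1.0667
FG = 259/(259 − 9.5) = 1.0381
ABV = (1.0667 − 1.0381)·131.25

3.7597 % ABV


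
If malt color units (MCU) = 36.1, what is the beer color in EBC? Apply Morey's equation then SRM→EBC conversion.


SRM = 1.4922·MCU^0.6859;  EBC = SRM·1.97
SRM = 1.4922·36.1^0.6859 = 17.4631
EBC = 17.4631·1.97

34.4023 EBC


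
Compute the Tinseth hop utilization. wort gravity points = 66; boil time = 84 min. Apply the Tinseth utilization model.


U = 1.65·0.000125^(GP/1000) · (1 − e^(−0.04·t))/4.15
bigness = 1.65·0.000125^(66/1000) = 0.9118
boil_factor = (1 − e^(−0.04·84))/4.15 = 0.2326
U = 0.9118 · 0.2326

0.2121


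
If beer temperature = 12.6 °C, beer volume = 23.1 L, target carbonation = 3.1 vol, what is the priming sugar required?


residual = 14.695·(0.01821 + 0.09011·e^(−0.04·T));  sugar = (target − residual)·4.0·V
residual = 14.695·(0.01821 + 0.09011·e^(−0.04·12.6)) = 1.0675
sugar = (3.1 − 1.0675)·4.0·23.1

187.7996 g


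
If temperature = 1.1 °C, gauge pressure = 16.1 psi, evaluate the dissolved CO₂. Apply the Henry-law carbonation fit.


vols = (P + 14.695)·(0.01821 + 0.09011·e^(−0.04·T))
vols = (16.1 + 14.695)·(0.01821 + 0.09011·e^(−0.04·1.1))

3.2163 volumes


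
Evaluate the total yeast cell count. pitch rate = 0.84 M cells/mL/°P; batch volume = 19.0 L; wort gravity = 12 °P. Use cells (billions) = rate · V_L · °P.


cells = 0.84 · 19.0 · 12

191.5200 billion cells


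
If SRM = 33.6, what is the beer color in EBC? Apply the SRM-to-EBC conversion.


EBC = SRM · 1.97
EBC = 33.6 · 1.97

66.1920 EBC


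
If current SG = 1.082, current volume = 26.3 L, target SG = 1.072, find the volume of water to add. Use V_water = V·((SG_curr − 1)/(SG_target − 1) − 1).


V_water = 26.3·((1.082 − 1)/(1.072 − 1) − 1)

3.6528 L


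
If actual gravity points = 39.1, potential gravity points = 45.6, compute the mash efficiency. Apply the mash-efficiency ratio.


efficiency = actual / potential × 100
efficiency = 39.1 / 45.6 × 100

85.7456 %


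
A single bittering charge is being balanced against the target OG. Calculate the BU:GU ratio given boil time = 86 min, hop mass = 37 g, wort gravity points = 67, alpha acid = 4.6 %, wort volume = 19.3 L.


U = 1.65·0.000125^(GP/1000)·(1−e^(−0.04t))/4.15;  IBU = (α/100)·m·U·1000/V;  BU:GU = IBU/GP
U = 1.65·0.000125^(67/1000)·(1−e^(−0.04·86))/4.15 = 0.2108
IBU = (4.6/100)·37·0.2108·1000/19.3 = 18.5856
BU:GU = 18.5856/67

0.2774


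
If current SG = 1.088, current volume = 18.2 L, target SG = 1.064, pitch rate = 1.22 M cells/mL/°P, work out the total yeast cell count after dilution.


V_w = V·((SG_c−1)/(SG_t−1)−1);  °P = 259 − 259/SG_t;  cells = rate·(V+V_w)·°P
V_w = 18.2·((1.088−1)/(1.064−1)−1) = 6.8250
V_final = 18.2 + 6.8250 = 25.0250
°P = 259 − 259/1.064 = 15.5789
cells = 1.22·25.0250·15.5789

475.6331 billion cells


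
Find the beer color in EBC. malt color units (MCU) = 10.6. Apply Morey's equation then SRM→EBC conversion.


SRM = 1.4922·MCU^0.6859;  EBC = SRM·1.97
SRM = 1.4922·10.6^0.6859 = 7.5350
EBC = 7.5350·1.97

14.8440 EBC


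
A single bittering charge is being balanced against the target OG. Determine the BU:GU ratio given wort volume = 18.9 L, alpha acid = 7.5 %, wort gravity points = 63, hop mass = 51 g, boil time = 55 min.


U = 1.65·0.000125^(GP/1000)·(1−e^(−0.04t))/4.15;  IBU = (α/100)·m·U·1000/V;  BU:GU = IBU/GP
U = 1.65·0.000125^(63/1000)·(1−e^(−0.04·55))/4.15 = 0.2007
IBU = (7.5/100)·51·0.2007·1000/18.9 = 40.6171
BU:GU = 40.6171/63

0.6447


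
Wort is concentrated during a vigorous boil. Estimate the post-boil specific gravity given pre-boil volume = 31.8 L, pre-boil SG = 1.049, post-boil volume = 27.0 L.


SG_post = 1 + (SG_pre − 1)·V_pre/V_post
pts_pre = (1.049 − 1)·1000 = 49.0000
pts_post = 49.0000·31.8/27.0 = 57.7111
SG_post = 1 + 57.7111/1000

1.0577


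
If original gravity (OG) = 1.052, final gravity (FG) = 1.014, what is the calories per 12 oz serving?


ABW = (OG−FG)·131.25·0.79/FG;  °P = 259 − 259/SG (for OG→OE and FG→AE);  RE = 0.1808·OE + 0.8192·AE;  Cal = (6.9·ABW + 4·(RE−0.1))·FG·3.55
ABW = (1.052 − 1.014)·131.25·0.79/1.014 = 3.8857
OE = 259 − 259/1.052 = 12.8023 °P
AE = 259 − 259/1.014 = 3.5759 °P
RE = 0.1808·12.8023 + 0.8192·3.5759 = 5.2441 °P
Cal = (6.9·3.8857 + 4·(5.2441−0.1))·1.014·3.55

170.5817 kcal


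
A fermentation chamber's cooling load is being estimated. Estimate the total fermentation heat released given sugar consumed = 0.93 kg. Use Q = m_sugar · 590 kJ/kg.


Q = 0.93 · 590

548.7000 kJ


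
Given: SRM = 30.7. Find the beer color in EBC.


EBC = SRM · 1.97
EBC = 30.7 · 1.97

60.4790 EBC


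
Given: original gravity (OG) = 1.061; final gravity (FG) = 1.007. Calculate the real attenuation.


AA = (OG−FG)/(OG−1)·100;  RA = AA·0.8192
AA = (1.061 − 1.007)/(1.061 − 1)·100 = 88.5246
RA = 88.5246·0.8192

72.5193 %


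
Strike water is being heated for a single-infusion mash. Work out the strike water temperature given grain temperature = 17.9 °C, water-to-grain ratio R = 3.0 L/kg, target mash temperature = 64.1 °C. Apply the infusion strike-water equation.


T_strike = (0.41/R)·(T_mash − T_grain) + T_mash
T_strike = (0.41/3.0)·(64.1 − 17.9) + 64.1

70.4140 °C


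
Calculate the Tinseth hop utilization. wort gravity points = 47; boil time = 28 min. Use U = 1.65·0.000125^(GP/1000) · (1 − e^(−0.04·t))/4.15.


bigness = 1.65·0.000125^(47/1000) = 1.0815
boil_factor = (1 − e^(−0.04·28))/4.15 = 0.1623
U = 1.0815 · 0.1623

0.1756


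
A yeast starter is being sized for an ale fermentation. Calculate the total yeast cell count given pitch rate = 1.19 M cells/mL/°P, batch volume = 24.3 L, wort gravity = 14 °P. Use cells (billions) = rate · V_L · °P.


cells = 1.19 · 24.3 · 14

404.8380 billion cells


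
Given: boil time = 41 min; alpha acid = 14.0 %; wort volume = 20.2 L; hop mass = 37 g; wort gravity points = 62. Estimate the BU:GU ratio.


U = 1.65·0.000125^(GP/1000)·(1−e^(−0.04t))/4.15;  IBU = (α/100)·m·U·1000/V;  BU:GU = IBU/GP
U = 1.65·0.000125^(62/1000)·(1−e^(−0.04·41))/4.15 = 0.1836
IBU = (14.0/100)·37·0.1836·1000/20.2 = 47.0726
BU:GU = 47.0726/62

0.7592


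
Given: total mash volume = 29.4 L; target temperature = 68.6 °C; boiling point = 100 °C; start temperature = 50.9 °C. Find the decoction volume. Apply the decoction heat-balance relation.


V_dec = V_total·(T_target − T_start)/(T_boil − T_start)
V_dec = 29.4·(68.6 − 50.9)/(100 − 50.9)

10.5984 L


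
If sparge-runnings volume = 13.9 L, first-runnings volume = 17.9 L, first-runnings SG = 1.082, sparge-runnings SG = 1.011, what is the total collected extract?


total = Σ (SG_i − 1)·1000·V_i
first = (1.082 − 1)·1000·17.9 = 1467.8000
sparge = (1.011 − 1)·1000·13.9 = 152.9000
total = 1467.8000 + 152.9000

1620.7000 gravity·L


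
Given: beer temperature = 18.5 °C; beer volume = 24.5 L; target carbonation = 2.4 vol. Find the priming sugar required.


residual = 14.695·(0.01821 + 0.09011·e^(−0.04·T));  sugar = (target − residual)·4.0·V
residual = 14.695·(0.01821 + 0.09011·e^(−0.04·18.5)) = 0.8994
sugar = (2.4 − 0.8994)·4.0·24.5

147.0613 g


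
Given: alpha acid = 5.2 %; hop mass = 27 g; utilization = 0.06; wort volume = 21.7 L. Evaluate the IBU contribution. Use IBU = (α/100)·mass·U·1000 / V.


IBU = (5.2/100)·27·0.06·1000 / 21.7

3.8820 IBU
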